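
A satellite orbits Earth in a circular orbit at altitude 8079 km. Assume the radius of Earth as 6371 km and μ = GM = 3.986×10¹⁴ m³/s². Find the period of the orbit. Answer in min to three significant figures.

r = 6371 + 8079 = 14450 km = 1.4450×10⁷ m.
Kepler's third law: T = 2π√(r³/μ) = 2π√((1.445×10⁷)³ / 3.986×10¹⁴).
r³/μ = 7.569×10⁶ s², so T = 2π × 2.751×10³ = 1.729×10⁴ s.
Converting: 1.729×10⁴ s ÷ 60.00 = 288.1 min.

T ≈ 288 min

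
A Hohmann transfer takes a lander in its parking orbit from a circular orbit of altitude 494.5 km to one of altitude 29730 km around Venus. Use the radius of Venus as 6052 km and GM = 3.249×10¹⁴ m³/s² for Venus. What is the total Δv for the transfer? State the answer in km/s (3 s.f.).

r₁ = 6052 + 494.5 = 6546.5 km = 6.5465×10⁶ m.
r₂ = 6052 + 29730 = 35782 km = 3.5782×10⁷ m.
Transfer ellipse a_t = (r₁ + r₂)/2 = 2.116×10⁷ m.
At r₁: circular v_c1 = √(μ/r₁) = 7045 m/s; transfer-periapsis v_p = √[μ(2/r₁ − 1/a_t)] = 9160 m/s.
Δv₁ = v_p − v_c1 = 2115 m/s.
At r₂: circular v_c2 = √(μ/r₂) = 3013 m/s; transfer-apoapsis v_a = √[μ(2/r₂ − 1/a_t)] = 1676 m/s.
Δv₂ = v_c2 − v_a = 1337 m/s.
Total Δv = Δv₁ + Δv₂ = 3453 m/s = 3.453 km/s.

Δv_total ≈ 3.45 km/s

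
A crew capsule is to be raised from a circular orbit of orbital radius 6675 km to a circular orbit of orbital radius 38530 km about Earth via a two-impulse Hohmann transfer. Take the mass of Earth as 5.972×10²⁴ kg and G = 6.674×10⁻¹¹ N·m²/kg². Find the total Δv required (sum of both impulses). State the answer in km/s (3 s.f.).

μ = GM = 6.674×10⁻¹¹ × 5.972×10²⁴ = 3.986×10¹⁴ m³/s².
r₁ = 6675 km = 6.675×10⁶ m.
r₂ = 38530 km = 3.853×10⁷ m.
Transfer ellipse a_t = (r₁ + r₂)/2 = 2.260×10⁷ m.
At r₁: circular v_c1 = √(μ/r₁) = 7727 m/s; transfer-perigee v_p = √[μ(2/r₁ − 1/a_t)] = 10090 m/s.
Δv₁ = v_p − v_c1 = 2362 m/s.
At r₂: circular v_c2 = √(μ/r₂) = 3216 m/s; transfer-apogee v_a = √[μ(2/r₂ − 1/a_t)] = 1748 m/s.
Δv₂ = v_c2 − v_a = 1468 m/s.
Total Δv = Δv₁ + Δv₂ = 3830 m/s = 3.830 km/s.

Δv_total ≈ 3.83 km/s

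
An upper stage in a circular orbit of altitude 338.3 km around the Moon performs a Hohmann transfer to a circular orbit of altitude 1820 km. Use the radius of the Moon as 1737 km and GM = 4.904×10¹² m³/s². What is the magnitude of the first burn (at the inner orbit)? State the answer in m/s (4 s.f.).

Δv ≈ 190.4 m/s

r₁ = 1737 + 338.3 = 2075.3 km = 2.0753×10⁶ m.
r₂ = 1737 + 1820 = 3557.0 km = 3.5570×10⁶ m.
Transfer ellipse a_t = (r₁ + r₂)/2 = 2.816×10⁶ m.
At r₁: circular v_c1 = √(μ/r₁) = 1537 m/s; transfer-perilune v_p = √[μ(2/r₁ − 1/a_t)] = 1728 m/s.
Δv₁ = v_p − v_c1 = 190.4 m/s.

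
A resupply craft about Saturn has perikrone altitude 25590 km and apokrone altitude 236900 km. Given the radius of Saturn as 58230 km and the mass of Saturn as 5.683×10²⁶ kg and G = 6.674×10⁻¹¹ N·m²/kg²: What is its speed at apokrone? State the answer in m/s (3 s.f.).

v ≈ 7540 m/s

μ = GM = 6.674×10⁻¹¹ × 5.683×10²⁶ = 3.793×10¹⁶ m³/s².
r_p = 58230 + 25590 = 83820 km = 8.3820×10⁷ m.
r_a = 58230 + 236900 = 295130 km = 2.9513×10⁸ m.
Semi-major axis a = (r_p + r_a)/2 = 1.8948×10⁵ km = 1.895×10⁸ m.
Vis-viva: v² = μ(2/r − 1/a) = 3.793×10¹⁶ × (6.777×10⁻⁹ − 5.278×10⁻⁹) = 5.685×10⁷ m²/s².
v = 7540 m/s.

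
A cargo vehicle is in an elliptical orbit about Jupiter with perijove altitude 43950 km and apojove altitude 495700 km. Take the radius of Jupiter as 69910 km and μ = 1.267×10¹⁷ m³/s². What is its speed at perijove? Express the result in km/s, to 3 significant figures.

r_p = 69910 + 43950 = 113860 km = 1.1386×10⁸ m.
r_a = 69910 + 495700 = 565610 km = 5.6561×10⁸ m.
Semi-major axis a = (r_p + r_a)/2 = 3.3974×10⁵ km = 3.397×10⁸ m.
Vis-viva: v² = μ(2/r − 1/a) = 1.267×10¹⁷ × (1.757×10⁻⁸ − 2.943×10⁻⁹) = 1.853×10⁹ m²/s².
v = 43040 m/s = 43.04 km/s.

v ≈ 43.0 km/s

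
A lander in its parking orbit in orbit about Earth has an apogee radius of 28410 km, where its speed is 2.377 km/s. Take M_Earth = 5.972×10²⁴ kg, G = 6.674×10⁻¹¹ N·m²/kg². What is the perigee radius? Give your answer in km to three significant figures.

perigee radius ≈ 7160 km

μ = GM = 6.674×10⁻¹¹ × 5.972×10²⁴ = 3.986×10¹⁴ m³/s².
r_a = 2.841×10⁷ m.
Specific energy ε = v²/2 − μ/r = -1.120×10⁷ J/kg, so a = −μ/(2ε) = 1.779×10⁷ m.
The apsides satisfy r_p + r_a = 2a, so the perigee radius is 2a − r_a = 7.163×10⁶ m = 7163.4 km.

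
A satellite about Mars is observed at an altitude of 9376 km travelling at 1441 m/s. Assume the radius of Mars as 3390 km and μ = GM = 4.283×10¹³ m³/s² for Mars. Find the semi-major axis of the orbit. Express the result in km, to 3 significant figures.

a ≈ 9240 km

r = 3390 + 9376 = 12766 km = 1.277×10⁷ m.
Specific orbital energy ε = v²/2 − μ/r = (1441)²/2 − 4.283×10¹³/1.277×10⁷ = -2.317×10⁶ J/kg.
Since ε = −μ/(2a), a = −μ/(2ε) = 9.243×10⁶ m = 9243.5 km.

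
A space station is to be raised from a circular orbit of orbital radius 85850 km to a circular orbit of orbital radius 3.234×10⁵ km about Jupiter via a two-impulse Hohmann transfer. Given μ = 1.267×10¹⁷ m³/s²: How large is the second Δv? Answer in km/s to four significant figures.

r₁ = 85850 km = 8.585×10⁷ m.
r₂ = 3.234×10⁵ km = 3.234×10⁸ m.
Transfer ellipse a_t = (r₁ + r₂)/2 = 2.046×10⁸ m.
At r₁: circular v_c1 = √(μ/r₁) = 38420 m/s; transfer-perijove v_p = √[μ(2/r₁ − 1/a_t)] = 48300 m/s.
At r₂: circular v_c2 = √(μ/r₂) = 19790 m/s; transfer-apojove v_a = √[μ(2/r₂ − 1/a_t)] = 12820 m/s.
Δv₂ = v_c2 − v_a = 6973 m/s.
= 6.973 km/s.

Δv ≈ 6.973 km/s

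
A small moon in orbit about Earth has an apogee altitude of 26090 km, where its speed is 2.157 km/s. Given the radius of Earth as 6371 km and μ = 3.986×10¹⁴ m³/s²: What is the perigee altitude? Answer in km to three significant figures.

r_a = 6371 + 26090 = 32461 km = 3.246×10⁷ m.
Specific energy ε = v²/2 − μ/r = -9.953×10⁶ J/kg, so a = −μ/(2ε) = 2.002×10⁷ m.
The apsides satisfy r_p + r_a = 2a, so the perigee radius is 2a − r_a = 7.587×10⁶ m = 7587.1 km.
Perigee altitude = 7587.1 − 6371 = 1216.1 km.

perigee altitude ≈ 1220 km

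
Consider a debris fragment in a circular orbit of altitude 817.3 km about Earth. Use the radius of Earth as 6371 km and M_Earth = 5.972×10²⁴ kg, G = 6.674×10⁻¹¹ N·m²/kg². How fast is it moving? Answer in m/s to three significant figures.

v ≈ 7450 m/s

μ = GM = 6.674×10⁻¹¹ × 5.972×10²⁴ = 3.986×10¹⁴ m³/s².
r = 6371 + 817.3 = 7188.3 km = 7.1883×10⁶ m.
For a circular orbit v = √(μ/r) = √(3.986×10¹⁴ / 7.188×10⁶) = √(5.545×10⁷) = 7446 m/s.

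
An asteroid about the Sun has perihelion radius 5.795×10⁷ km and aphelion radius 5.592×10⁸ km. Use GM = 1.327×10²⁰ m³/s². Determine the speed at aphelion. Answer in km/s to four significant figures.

Semi-major axis a = (r_p + r_a)/2 = 3.0858×10⁸ km = 3.086×10¹¹ m.
Vis-viva: v² = μ(2/r − 1/a) = 1.327×10²⁰ × (3.577×10⁻¹² − 3.241×10⁻¹²) = 4.457×10⁷ m²/s².
v = 6676 m/s = 6.676 km/s.

v ≈ 6.676 km/s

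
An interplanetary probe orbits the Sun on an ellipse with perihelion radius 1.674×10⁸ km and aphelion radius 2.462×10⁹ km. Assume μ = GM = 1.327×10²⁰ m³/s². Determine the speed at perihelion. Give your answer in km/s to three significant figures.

v ≈ 38.5 km/s

Semi-major axis a = (r_p + r_a)/2 = 1.3147×10⁹ km = 1.315×10¹² m.
Vis-viva: v² = μ(2/r − 1/a) = 1.327×10²⁰ × (1.195×10⁻¹¹ − 7.606×10⁻¹³) = 1.484×10⁹ m²/s².
v = 38530 m/s = 38.53 km/s.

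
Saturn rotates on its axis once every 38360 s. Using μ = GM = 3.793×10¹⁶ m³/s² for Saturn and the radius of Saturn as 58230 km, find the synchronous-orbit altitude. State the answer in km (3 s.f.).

h_sync ≈ 54000 km

A synchronous orbit has period T, so by Kepler's third law a = (μT²/4π²)^(1/3).
μT²/4π² = 3.793×10¹⁶ × (3.836×10⁴)² / 39.48 = 1.414×10²⁴ m³.
a = 1.122×10⁸ m = 1.1223×10⁵ km.
Altitude h = a − R = 1.1223×10⁵ − 58230 = 54005 km.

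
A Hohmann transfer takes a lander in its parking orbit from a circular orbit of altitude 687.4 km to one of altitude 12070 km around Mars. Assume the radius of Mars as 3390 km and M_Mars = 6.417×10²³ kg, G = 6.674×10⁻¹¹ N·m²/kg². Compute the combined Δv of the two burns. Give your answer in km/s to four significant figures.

μ = GM = 6.674×10⁻¹¹ × 6.417×10²³ = 4.283×10¹³ m³/s².
r₁ = 3390 + 687.4 = 4077.4 km = 4.0774×10⁶ m.
r₂ = 3390 + 12070 = 15460 km = 1.5460×10⁷ m.
Transfer ellipse a_t = (r₁ + r₂)/2 = 9.769×10⁶ m.
At r₁: circular v_c1 = √(μ/r₁) = 3241 m/s; transfer-periapsis v_p = √[μ(2/r₁ − 1/a_t)] = 4077 m/s.
Δv₁ = v_p − v_c1 = 836.2 m/s.
At r₂: circular v_c2 = √(μ/r₂) = 1664 m/s; transfer-apoapsis v_a = √[μ(2/r₂ − 1/a_t)] = 1075 m/s.
Δv₂ = v_c2 − v_a = 589.1 m/s.
Total Δv = Δv₁ + Δv₂ = 1425 m/s = 1.425 km/s.

Δv_total ≈ 1.425 km/s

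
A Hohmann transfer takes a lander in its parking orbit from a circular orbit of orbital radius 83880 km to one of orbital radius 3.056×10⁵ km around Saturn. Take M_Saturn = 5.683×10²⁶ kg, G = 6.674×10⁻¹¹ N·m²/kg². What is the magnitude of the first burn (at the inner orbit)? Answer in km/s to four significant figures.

Δv ≈ 5.374 km/s

μ = GM = 6.674×10⁻¹¹ × 5.683×10²⁶ = 3.793×10¹⁶ m³/s².
r₁ = 83880 km = 8.388×10⁷ m.
r₂ = 3.056×10⁵ km = 3.056×10⁸ m.
Transfer ellipse a_t = (r₁ + r₂)/2 = 1.947×10⁸ m.
At r₁: circular v_c1 = √(μ/r₁) = 21260 m/s; transfer-perikrone v_p = √[μ(2/r₁ − 1/a_t)] = 26640 m/s.
Δv₁ = v_p − v_c1 = 5374 m/s.
= 5.374 km/s.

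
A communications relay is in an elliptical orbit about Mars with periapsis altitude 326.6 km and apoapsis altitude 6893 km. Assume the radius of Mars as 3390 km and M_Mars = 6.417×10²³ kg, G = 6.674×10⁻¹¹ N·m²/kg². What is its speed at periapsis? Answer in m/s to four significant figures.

v ≈ 4114 m/s

μ = GM = 6.674×10⁻¹¹ × 6.417×10²³ = 4.283×10¹³ m³/s².
r_p = 3390 + 326.6 = 3716.6 km = 3.7166×10⁶ m.
r_a = 3390 + 6893 = 10283 km = 1.0283×10⁷ m.
Semi-major axis a = (r_p + r_a)/2 = 6999.8 km = 7.000×10⁶ m.
Vis-viva: v² = μ(2/r − 1/a) = 4.283×10¹³ × (5.381×10⁻⁷ − 1.429×10⁻⁷) = 1.693×10⁷ m²/s².
v = 4114 m/s.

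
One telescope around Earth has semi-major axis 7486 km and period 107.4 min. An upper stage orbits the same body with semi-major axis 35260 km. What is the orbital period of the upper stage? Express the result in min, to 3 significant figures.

T₂ ≈ 1100 min

Kepler's third law: T² ∝ a³, so T₂ = T₁ (a₂/a₁)^(3/2).
a₂/a₁ = 4.710, (a₂/a₁)^(3/2) = 10.22.
T₂ = 107.4 × 10.22 = 1098 min.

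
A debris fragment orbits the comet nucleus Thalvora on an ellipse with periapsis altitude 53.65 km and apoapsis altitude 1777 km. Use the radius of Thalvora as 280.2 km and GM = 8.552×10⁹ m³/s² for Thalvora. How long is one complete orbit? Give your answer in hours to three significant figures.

r_p = 280.2 + 53.65 = 333.85 km = 3.3385×10⁵ m.
r_a = 280.2 + 1777 = 2057.2 km = 2.0572×10⁶ m.
Semi-major axis a = (r_p + r_a)/2 = (333.85 + 2057.2)/2 = 1195.5 km = 1.196×10⁶ m.
By Kepler's third law T = 2π√(a³/μ) = 2π × 1.414×10⁴ = 8.881×10⁴ s.
= 24.67 hours.

T ≈ 24.7 hours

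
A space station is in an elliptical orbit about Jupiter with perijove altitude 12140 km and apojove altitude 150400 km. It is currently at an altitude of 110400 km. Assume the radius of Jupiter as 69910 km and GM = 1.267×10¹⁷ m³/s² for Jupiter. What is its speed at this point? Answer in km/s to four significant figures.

r_p = 69910 + 12140 = 82050 km = 8.2050×10⁷ m.
r_a = 69910 + 150400 = 220310 km = 2.2031×10⁸ m.
r = 69910 + 110400 = 1.8031×10⁵ km = 1.803×10⁸ m.
Semi-major axis a = (r_p + r_a)/2 = 1.5118×10⁵ km = 1.512×10⁸ m.
Vis-viva: v² = μ(2/r − 1/a) = 1.267×10¹⁷ × (1.109×10⁻⁸ − 6.615×10⁻⁹) = 5.673×10⁸ m²/s².
v = 23820 m/s = 23.82 km/s.

v ≈ 23.82 km/s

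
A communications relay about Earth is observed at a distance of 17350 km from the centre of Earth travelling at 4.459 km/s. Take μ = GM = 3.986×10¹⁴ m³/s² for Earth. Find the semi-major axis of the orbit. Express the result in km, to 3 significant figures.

r = 1.735×10⁷ m.
Vis-viva rearranged: 1/a = 2/r − v²/μ = 1.153×10⁻⁷ − 4.988×10⁻⁸ = 6.539×10⁻⁸ m⁻¹.
a = 1.529×10⁷ m = 15292 km.

a ≈ 15300 km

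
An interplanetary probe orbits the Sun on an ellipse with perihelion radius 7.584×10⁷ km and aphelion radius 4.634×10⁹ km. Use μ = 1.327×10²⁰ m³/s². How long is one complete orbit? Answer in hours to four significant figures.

Semi-major axis a = (r_p + r_a)/2 = (7.5840×10⁷ + 4.6340×10⁹)/2 = 2.3549×10⁹ km = 2.355×10¹² m.
By Kepler's third law T = 2π√(a³/μ) = 2π × 3.137×10⁸ = 1.971×10⁹ s.
= 5.475×10⁵ hours.

T ≈ 547500 hours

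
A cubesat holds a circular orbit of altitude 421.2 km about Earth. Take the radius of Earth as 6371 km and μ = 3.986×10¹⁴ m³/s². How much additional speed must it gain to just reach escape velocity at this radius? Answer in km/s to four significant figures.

r = 6371 + 421.2 = 6792.2 km = 6.7922×10⁶ m.
Circular speed v_c = √(μ/r) = 7661 m/s.
Escape speed v_esc = √(2μ/r) = √2 × v_c = 10830 m/s.
Δv = v_esc − v_c = 3173 m/s = 3.173 km/s.

Δv ≈ 3.173 km/s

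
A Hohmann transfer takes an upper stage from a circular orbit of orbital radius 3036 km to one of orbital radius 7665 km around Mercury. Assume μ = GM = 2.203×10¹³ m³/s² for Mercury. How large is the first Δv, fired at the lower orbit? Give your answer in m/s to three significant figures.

r₁ = 3036 km = 3.036×10⁶ m.
r₂ = 7665 km = 7.665×10⁶ m.
Transfer ellipse a_t = (r₁ + r₂)/2 = 5.350×10⁶ m.
At r₁: circular v_c1 = √(μ/r₁) = 2694 m/s; transfer-periherm v_p = √[μ(2/r₁ − 1/a_t)] = 3224 m/s.
Δv₁ = v_p − v_c1 = 530.4 m/s.

Δv ≈ 530 m/s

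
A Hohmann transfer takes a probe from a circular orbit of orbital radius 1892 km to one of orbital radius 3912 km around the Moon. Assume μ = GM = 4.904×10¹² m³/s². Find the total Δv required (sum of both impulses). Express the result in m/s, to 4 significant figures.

Δv_total ≈ 474.9 m/s

r₁ = 1892 km = 1.892×10⁶ m.
r₂ = 3912 km = 3.912×10⁶ m.
Transfer ellipse a_t = (r₁ + r₂)/2 = 2.902×10⁶ m.
At r₁: circular v_c1 = √(μ/r₁) = 1610 m/s; transfer-perilune v_p = √[μ(2/r₁ − 1/a_t)] = 1869 m/s.
Δv₁ = v_p − v_c1 = 259.3 m/s.
At r₂: circular v_c2 = √(μ/r₂) = 1120 m/s; transfer-apolune v_a = √[μ(2/r₂ − 1/a_t)] = 904.0 m/s.
Δv₂ = v_c2 − v_a = 215.6 m/s.
Total Δv = Δv₁ + Δv₂ = 474.9 m/s.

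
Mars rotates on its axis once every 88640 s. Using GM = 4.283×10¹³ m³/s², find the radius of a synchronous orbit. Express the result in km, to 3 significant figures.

A synchronous orbit has period T, so by Kepler's third law a = (μT²/4π²)^(1/3).
μT²/4π² = 4.283×10¹³ × (8.864×10⁴)² / 39.48 = 8.524×10²¹ m³.
a = 2.043×10⁷ m = 20428 km.

r_sync ≈ 20400 km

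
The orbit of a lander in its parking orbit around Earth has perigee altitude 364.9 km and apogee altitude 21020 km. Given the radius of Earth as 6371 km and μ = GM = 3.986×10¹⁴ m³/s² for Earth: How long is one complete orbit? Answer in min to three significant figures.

T ≈ 370 min

r_p = 6371 + 364.9 = 6735.9 km = 6.7359×10⁶ m.
r_a = 6371 + 21020 = 27391 km = 2.7391×10⁷ m.
Semi-major axis a = (r_p + r_a)/2 = (6735.9 + 27391)/2 = 17063 km = 1.706×10⁷ m.
By Kepler's third law T = 2π√(a³/μ) = 2π × 3.530×10³ = 2.218×10⁴ s.
= 369.7 min.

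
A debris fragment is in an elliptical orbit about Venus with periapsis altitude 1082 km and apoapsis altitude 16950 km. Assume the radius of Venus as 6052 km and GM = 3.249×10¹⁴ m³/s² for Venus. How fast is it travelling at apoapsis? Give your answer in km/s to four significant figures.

r_p = 6052 + 1082 = 7134.0 km = 7.1340×10⁶ m.
r_a = 6052 + 16950 = 23002 km = 2.3002×10⁷ m.
Semi-major axis a = (r_p + r_a)/2 = 15068 km = 1.507×10⁷ m.
Vis-viva: v² = μ(2/r − 1/a) = 3.249×10¹⁴ × (8.695×10⁻⁸ − 6.637×10⁻⁸) = 6.687×10⁶ m²/s².
v = 2586 m/s = 2.586 km/s.

v ≈ 2.586 km/s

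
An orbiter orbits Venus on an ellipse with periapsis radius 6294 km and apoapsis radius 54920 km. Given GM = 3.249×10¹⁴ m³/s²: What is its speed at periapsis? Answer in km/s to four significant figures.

v ≈ 9.624 km/s

Semi-major axis a = (r_p + r_a)/2 = 30607 km = 3.061×10⁷ m.
Vis-viva: v² = μ(2/r − 1/a) = 3.249×10¹⁴ × (3.178×10⁻⁷ − 3.267×10⁻⁸) = 9.263×10⁷ m²/s².
v = 9624 m/s = 9.624 km/s.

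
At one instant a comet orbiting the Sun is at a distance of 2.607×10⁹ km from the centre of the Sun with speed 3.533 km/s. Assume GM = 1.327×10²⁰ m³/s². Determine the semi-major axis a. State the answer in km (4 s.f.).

a ≈ 1.486×10⁹ km

r = 2.607×10¹² m.
Vis-viva rearranged: 1/a = 2/r − v²/μ = 7.672×10⁻¹³ − 9.406×10⁻¹⁴ = 6.731×10⁻¹³ m⁻¹.
a = 1.486×10¹² m = 1.4857×10⁹ km.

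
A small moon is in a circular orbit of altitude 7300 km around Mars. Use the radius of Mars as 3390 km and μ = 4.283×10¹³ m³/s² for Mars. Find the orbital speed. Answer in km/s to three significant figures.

r = 3390 + 7300 = 10690 km = 1.0690×10⁷ m.
For a circular orbit v = √(μ/r) = √(4.283×10¹³ / 1.069×10⁷) = √(4.007×10⁶) = 2002 m/s.
That is 2.002 km/s.

v ≈ 2.00 km/s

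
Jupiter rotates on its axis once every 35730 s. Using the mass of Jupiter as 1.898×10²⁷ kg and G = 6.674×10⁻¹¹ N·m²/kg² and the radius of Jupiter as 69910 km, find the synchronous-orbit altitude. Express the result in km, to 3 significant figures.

h_sync ≈ 90100 km

μ = GM = 6.674×10⁻¹¹ × 1.898×10²⁷ = 1.267×10¹⁷ m³/s².
A synchronous orbit has period T, so by Kepler's third law a = (μT²/4π²)^(1/3).
μT²/4π² = 1.267×10¹⁷ × (3.573×10⁴)² / 39.48 = 4.096×10²⁴ m³.
a = 1.600×10⁸ m = 1.6000×10⁵ km.
Altitude h = a − R = 1.6000×10⁵ − 69910 = 90094 km.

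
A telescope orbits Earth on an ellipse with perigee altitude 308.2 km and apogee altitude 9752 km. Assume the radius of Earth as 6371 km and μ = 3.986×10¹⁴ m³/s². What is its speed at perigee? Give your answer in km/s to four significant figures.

r_p = 6371 + 308.2 = 6679.2 km = 6.6792×10⁶ m.
r_a = 6371 + 9752 = 16123 km = 1.6123×10⁷ m.
Semi-major axis a = (r_p + r_a)/2 = 11401 km = 1.140×10⁷ m.
Vis-viva: v² = μ(2/r − 1/a) = 3.986×10¹⁴ × (2.994×10⁻⁷ − 8.771×10⁻⁸) = 8.439×10⁷ m²/s².
v = 9187 m/s = 9.187 km/s.

v ≈ 9.187 km/s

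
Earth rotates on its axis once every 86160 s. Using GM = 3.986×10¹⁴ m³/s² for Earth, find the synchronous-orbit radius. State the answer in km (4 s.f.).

r_sync ≈ 42160 km

A synchronous orbit has period T, so by Kepler's third law a = (μT²/4π²)^(1/3).
μT²/4π² = 3.986×10¹⁴ × (8.616×10⁴)² / 39.48 = 7.495×10²² m³.
a = 4.216×10⁷ m = 42163 km.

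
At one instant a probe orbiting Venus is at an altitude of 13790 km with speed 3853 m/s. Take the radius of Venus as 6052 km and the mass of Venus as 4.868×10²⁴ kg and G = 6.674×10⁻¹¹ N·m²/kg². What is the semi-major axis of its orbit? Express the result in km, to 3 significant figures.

a ≈ 18100 km

μ = GM = 6.674×10⁻¹¹ × 4.868×10²⁴ = 3.249×10¹⁴ m³/s².
r = 6052 + 13790 = 19842 km = 1.984×10⁷ m.
Specific orbital energy ε = v²/2 − μ/r = (3853)²/2 − 3.249×10¹⁴/1.984×10⁷ = -8.951×10⁶ J/kg.
Since ε = −μ/(2a), a = −μ/(2ε) = 1.815×10⁷ m = 18148 km.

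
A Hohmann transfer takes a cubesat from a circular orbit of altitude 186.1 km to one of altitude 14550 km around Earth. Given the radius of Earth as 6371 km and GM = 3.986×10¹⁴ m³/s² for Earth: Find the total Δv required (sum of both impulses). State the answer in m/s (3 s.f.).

Δv_total ≈ 3170 m/s

r₁ = 6371 + 186.1 = 6557.1 km = 6.5571×10⁶ m.
r₂ = 6371 + 14550 = 20921 km = 2.0921×10⁷ m.
Transfer ellipse a_t = (r₁ + r₂)/2 = 1.374×10⁷ m.
At r₁: circular v_c1 = √(μ/r₁) = 7797 m/s; transfer-perigee v_p = √[μ(2/r₁ − 1/a_t)] = 9621 m/s.
Δv₁ = v_p − v_c1 = 1824 m/s.
At r₂: circular v_c2 = √(μ/r₂) = 4365 m/s; transfer-apogee v_a = √[μ(2/r₂ − 1/a_t)] = 3015 m/s.
Δv₂ = v_c2 − v_a = 1349 m/s.
Total Δv = Δv₁ + Δv₂ = 3174 m/s.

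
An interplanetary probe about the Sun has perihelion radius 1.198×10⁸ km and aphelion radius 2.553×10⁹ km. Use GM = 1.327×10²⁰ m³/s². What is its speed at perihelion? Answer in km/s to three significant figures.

v ≈ 46.0 km/s

Semi-major axis a = (r_p + r_a)/2 = 1.3364×10⁹ km = 1.336×10¹² m.
Vis-viva: v² = μ(2/r − 1/a) = 1.327×10²⁰ × (1.669×10⁻¹¹ − 7.483×10⁻¹³) = 2.116×10⁹ m²/s².
v = 46000 m/s = 46.00 km/s.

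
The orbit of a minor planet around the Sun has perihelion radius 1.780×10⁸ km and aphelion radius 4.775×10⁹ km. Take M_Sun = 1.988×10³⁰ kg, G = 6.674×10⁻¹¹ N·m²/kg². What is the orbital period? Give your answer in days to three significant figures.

μ = GM = 6.674×10⁻¹¹ × 1.988×10³⁰ = 1.327×10²⁰ m³/s².
Semi-major axis a = (r_p + r_a)/2 = (1.7800×10⁸ + 4.7750×10⁹)/2 = 2.4765×10⁹ km = 2.476×10¹² m.
By Kepler's third law T = 2π√(a³/μ) = 2π × 3.383×10⁸ = 2.126×10⁹ s.
= 24600 days.

T ≈ 24600 days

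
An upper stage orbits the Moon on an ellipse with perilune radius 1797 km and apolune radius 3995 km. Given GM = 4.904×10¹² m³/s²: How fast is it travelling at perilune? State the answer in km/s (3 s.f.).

v ≈ 1.94 km/s

Semi-major axis a = (r_p + r_a)/2 = 2896.0 km = 2.896×10⁶ m.
Vis-viva: v² = μ(2/r − 1/a) = 4.904×10¹² × (1.113×10⁻⁶ − 3.453×10⁻⁷) = 3.765×10⁶ m²/s².
v = 1940 m/s = 1.940 km/s.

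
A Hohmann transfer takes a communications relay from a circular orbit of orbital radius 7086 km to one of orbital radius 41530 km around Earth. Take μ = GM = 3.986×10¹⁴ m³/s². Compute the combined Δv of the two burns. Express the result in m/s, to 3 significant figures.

Δv_total ≈ 3730 m/s

r₁ = 7086 km = 7.086×10⁶ m.
r₂ = 41530 km = 4.153×10⁷ m.
Transfer ellipse a_t = (r₁ + r₂)/2 = 2.431×10⁷ m.
At r₁: circular v_c1 = √(μ/r₁) = 7500 m/s; transfer-perigee v_p = √[μ(2/r₁ − 1/a_t)] = 9803 m/s.
Δv₁ = v_p − v_c1 = 2303 m/s.
At r₂: circular v_c2 = √(μ/r₂) = 3098 m/s; transfer-apogee v_a = √[μ(2/r₂ − 1/a_t)] = 1673 m/s.
Δv₂ = v_c2 − v_a = 1425 m/s.
Total Δv = Δv₁ + Δv₂ = 3729 m/s.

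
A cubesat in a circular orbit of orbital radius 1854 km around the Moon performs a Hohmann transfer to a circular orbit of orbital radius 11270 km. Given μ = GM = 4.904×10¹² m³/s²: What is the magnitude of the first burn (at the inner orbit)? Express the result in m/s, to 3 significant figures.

Δv ≈ 505 m/s

r₁ = 1854 km = 1.854×10⁶ m.
r₂ = 11270 km = 1.127×10⁷ m.
Transfer ellipse a_t = (r₁ + r₂)/2 = 6.562×10⁶ m.
At r₁: circular v_c1 = √(μ/r₁) = 1626 m/s; transfer-perilune v_p = √[μ(2/r₁ − 1/a_t)] = 2131 m/s.
Δv₁ = v_p − v_c1 = 505.0 m/s.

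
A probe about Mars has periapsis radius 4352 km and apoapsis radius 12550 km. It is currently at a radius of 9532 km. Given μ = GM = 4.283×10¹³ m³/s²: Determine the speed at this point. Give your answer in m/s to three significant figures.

v ≈ 1980 m/s

Semi-major axis a = (r_p + r_a)/2 = 8451.0 km = 8.451×10⁶ m.
Vis-viva: v² = μ(2/r − 1/a) = 4.283×10¹³ × (2.098×10⁻⁷ − 1.183×10⁻⁷) = 3.919×10⁶ m²/s².
v = 1980 m/s.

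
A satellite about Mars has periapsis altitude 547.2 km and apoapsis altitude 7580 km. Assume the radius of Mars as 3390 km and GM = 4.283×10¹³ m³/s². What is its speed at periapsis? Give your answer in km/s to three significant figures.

v ≈ 4.00 km/s

r_p = 3390 + 547.2 = 3937.2 km = 3.9372×10⁶ m.
r_a = 3390 + 7580 = 10970 km = 1.0970×10⁷ m.
Semi-major axis a = (r_p + r_a)/2 = 7453.6 km = 7.454×10⁶ m.
Vis-viva: v² = μ(2/r − 1/a) = 4.283×10¹³ × (5.080×10⁻⁷ − 1.342×10⁻⁷) = 1.601×10⁷ m²/s².
v = 4001 m/s = 4.001 km/s.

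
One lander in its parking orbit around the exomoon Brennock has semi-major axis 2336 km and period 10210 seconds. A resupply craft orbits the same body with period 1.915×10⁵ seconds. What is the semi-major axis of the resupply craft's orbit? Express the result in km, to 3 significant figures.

a₂ ≈ 16500 km

Kepler's third law: a³ ∝ T², so a₂ = a₁ (T₂/T₁)^(2/3).
T₂/T₁ = 18.76, (T₂/T₁)^(2/3) = 7.059.
a₂ = 2336 × 7.059 = 16490 km.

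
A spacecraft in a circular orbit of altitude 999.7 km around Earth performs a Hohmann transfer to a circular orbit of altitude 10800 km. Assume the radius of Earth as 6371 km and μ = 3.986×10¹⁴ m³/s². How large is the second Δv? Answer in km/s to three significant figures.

r₁ = 6371 + 999.7 = 7370.7 km = 7.3707×10⁶ m.
r₂ = 6371 + 10800 = 17171 km = 1.7171×10⁷ m.
Transfer ellipse a_t = (r₁ + r₂)/2 = 1.227×10⁷ m.
At r₁: circular v_c1 = √(μ/r₁) = 7354 m/s; transfer-perigee v_p = √[μ(2/r₁ − 1/a_t)] = 8699 m/s.
At r₂: circular v_c2 = √(μ/r₂) = 4818 m/s; transfer-apogee v_a = √[μ(2/r₂ − 1/a_t)] = 3734 m/s.
Δv₂ = v_c2 − v_a = 1084 m/s.
= 1.084 km/s.

Δv ≈ 1.08 km/s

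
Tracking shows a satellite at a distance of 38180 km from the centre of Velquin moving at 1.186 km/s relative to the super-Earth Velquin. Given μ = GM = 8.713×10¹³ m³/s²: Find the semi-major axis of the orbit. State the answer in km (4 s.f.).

r = 3.818×10⁷ m.
Specific orbital energy ε = v²/2 − μ/r = (1186)²/2 − 8.713×10¹³/3.818×10⁷ = -1.579×10⁶ J/kg.
Since ε = −μ/(2a), a = −μ/(2ε) = 2.759×10⁷ m = 27594 km.

a ≈ 27590 km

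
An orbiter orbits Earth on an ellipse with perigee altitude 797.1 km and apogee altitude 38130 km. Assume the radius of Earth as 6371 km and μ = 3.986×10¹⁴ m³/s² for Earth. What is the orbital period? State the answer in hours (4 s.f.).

r_p = 6371 + 797.1 = 7168.1 km = 7.1681×10⁶ m.
r_a = 6371 + 38130 = 44501 km = 4.4501×10⁷ m.
Semi-major axis a = (r_p + r_a)/2 = (7168.1 + 44501)/2 = 25835 km = 2.583×10⁷ m.
By Kepler's third law T = 2π√(a³/μ) = 2π × 6.577×10³ = 4.132×10⁴ s.
= 11.48 hours.

T ≈ 11.48 hours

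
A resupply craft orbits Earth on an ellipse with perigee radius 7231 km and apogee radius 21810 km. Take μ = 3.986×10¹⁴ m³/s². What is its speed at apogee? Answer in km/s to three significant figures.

v ≈ 3.02 km/s

Semi-major axis a = (r_p + r_a)/2 = 14520 km = 1.452×10⁷ m.
Vis-viva: v² = μ(2/r − 1/a) = 3.986×10¹⁴ × (9.170×10⁻⁸ − 6.887×10⁻⁸) = 9.101×10⁶ m²/s².
v = 3017 m/s = 3.017 km/s.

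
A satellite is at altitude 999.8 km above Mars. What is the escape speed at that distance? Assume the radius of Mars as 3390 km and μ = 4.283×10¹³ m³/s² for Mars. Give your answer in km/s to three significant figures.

r = 3390 + 999.8 = 4389.8 km = 4.3898×10⁶ m.
Escape speed v_esc = √(2μ/r) = √(2 × 4.283×10¹³ / 4.390×10⁶) = √(1.951×10⁷) = 4417 m/s.
= 4.417 km/s.

v_esc ≈ 4.42 km/s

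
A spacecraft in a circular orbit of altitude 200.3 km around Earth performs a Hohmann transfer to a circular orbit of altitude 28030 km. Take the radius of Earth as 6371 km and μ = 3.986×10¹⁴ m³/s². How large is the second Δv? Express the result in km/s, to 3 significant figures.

Δv ≈ 1.48 km/s

r₁ = 6371 + 200.3 = 6571.3 km = 6.5713×10⁶ m.
r₂ = 6371 + 28030 = 34401 km = 3.4401×10⁷ m.
Transfer ellipse a_t = (r₁ + r₂)/2 = 2.049×10⁷ m.
At r₁: circular v_c1 = √(μ/r₁) = 7788 m/s; transfer-perigee v_p = √[μ(2/r₁ − 1/a_t)] = 10090 m/s.
At r₂: circular v_c2 = √(μ/r₂) = 3404 m/s; transfer-apogee v_a = √[μ(2/r₂ − 1/a_t)] = 1928 m/s.
Δv₂ = v_c2 − v_a = 1476 m/s.
= 1.476 km/s.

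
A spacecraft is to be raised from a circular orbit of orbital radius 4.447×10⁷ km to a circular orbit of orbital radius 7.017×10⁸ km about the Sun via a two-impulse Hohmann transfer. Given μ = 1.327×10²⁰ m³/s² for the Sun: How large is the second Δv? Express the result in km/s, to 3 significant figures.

Δv ≈ 9.00 km/s

r₁ = 4.447×10⁷ km = 4.447×10¹⁰ m.
r₂ = 7.017×10⁸ km = 7.017×10¹¹ m.
Transfer ellipse a_t = (r₁ + r₂)/2 = 3.731×10¹¹ m.
At r₁: circular v_c1 = √(μ/r₁) = 54630 m/s; transfer-perihelion v_p = √[μ(2/r₁ − 1/a_t)] = 74920 m/s.
At r₂: circular v_c2 = √(μ/r₂) = 13750 m/s; transfer-aphelion v_a = √[μ(2/r₂ − 1/a_t)] = 4748 m/s.
Δv₂ = v_c2 − v_a = 9004 m/s.
= 9.004 km/s.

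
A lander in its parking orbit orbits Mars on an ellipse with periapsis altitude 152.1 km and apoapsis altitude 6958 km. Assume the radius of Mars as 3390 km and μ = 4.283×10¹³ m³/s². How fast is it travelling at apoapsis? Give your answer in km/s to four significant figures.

r_p = 3390 + 152.1 = 3542.1 km = 3.5421×10⁶ m.
r_a = 3390 + 6958 = 10348 km = 1.0348×10⁷ m.
Semi-major axis a = (r_p + r_a)/2 = 6945.1 km = 6.945×10⁶ m.
Vis-viva: v² = μ(2/r − 1/a) = 4.283×10¹³ × (1.933×10⁻⁷ − 1.440×10⁻⁷) = 2.111×10⁶ m²/s².
v = 1453 m/s = 1.453 km/s.

v ≈ 1.453 km/s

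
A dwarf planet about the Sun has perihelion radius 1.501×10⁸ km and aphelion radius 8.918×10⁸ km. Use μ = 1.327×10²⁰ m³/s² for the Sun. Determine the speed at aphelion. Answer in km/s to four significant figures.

Semi-major axis a = (r_p + r_a)/2 = 5.2095×10⁸ km = 5.210×10¹¹ m.
Vis-viva: v² = μ(2/r − 1/a) = 1.327×10²⁰ × (2.243×10⁻¹² − 1.920×10⁻¹²) = 4.287×10⁷ m²/s².
v = 6548 m/s = 6.548 km/s.

v ≈ 6.548 km/s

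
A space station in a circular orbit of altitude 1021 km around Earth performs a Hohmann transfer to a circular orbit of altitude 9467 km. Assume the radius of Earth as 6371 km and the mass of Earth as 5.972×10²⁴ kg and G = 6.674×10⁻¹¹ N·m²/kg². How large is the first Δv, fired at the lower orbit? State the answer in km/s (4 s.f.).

Δv ≈ 1.232 km/s

μ = GM = 6.674×10⁻¹¹ × 5.972×10²⁴ = 3.986×10¹⁴ m³/s².
r₁ = 6371 + 1021 = 7392.0 km = 7.3920×10⁶ m.
r₂ = 6371 + 9467 = 15838 km = 1.5838×10⁷ m.
Transfer ellipse a_t = (r₁ + r₂)/2 = 1.162×10⁷ m.
At r₁: circular v_c1 = √(μ/r₁) = 7343 m/s; transfer-perigee v_p = √[μ(2/r₁ − 1/a_t)] = 8575 m/s.
Δv₁ = v_p − v_c1 = 1232 m/s.
= 1.232 km/s.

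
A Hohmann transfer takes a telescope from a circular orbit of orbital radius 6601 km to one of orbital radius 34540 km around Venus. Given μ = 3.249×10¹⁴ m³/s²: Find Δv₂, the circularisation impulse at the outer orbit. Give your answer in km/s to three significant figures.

r₁ = 6601 km = 6.601×10⁶ m.
r₂ = 34540 km = 3.454×10⁷ m.
Transfer ellipse a_t = (r₁ + r₂)/2 = 2.057×10⁷ m.
At r₁: circular v_c1 = √(μ/r₁) = 7016 m/s; transfer-periapsis v_p = √[μ(2/r₁ − 1/a_t)] = 9091 m/s.
At r₂: circular v_c2 = √(μ/r₂) = 3067 m/s; transfer-apoapsis v_a = √[μ(2/r₂ − 1/a_t)] = 1737 m/s.
Δv₂ = v_c2 − v_a = 1330 m/s.
= 1.330 km/s.

Δv ≈ 1.33 km/s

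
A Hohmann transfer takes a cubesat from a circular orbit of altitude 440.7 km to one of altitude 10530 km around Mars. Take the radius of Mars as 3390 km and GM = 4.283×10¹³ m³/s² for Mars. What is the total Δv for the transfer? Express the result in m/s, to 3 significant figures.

r₁ = 3390 + 440.7 = 3830.7 km = 3.8307×10⁶ m.
r₂ = 3390 + 10530 = 13920 km = 1.3920×10⁷ m.
Transfer ellipse a_t = (r₁ + r₂)/2 = 8.875×10⁶ m.
At r₁: circular v_c1 = √(μ/r₁) = 3344 m/s; transfer-periapsis v_p = √[μ(2/r₁ − 1/a_t)] = 4188 m/s.
Δv₁ = v_p − v_c1 = 843.8 m/s.
At r₂: circular v_c2 = √(μ/r₂) = 1754 m/s; transfer-apoapsis v_a = √[μ(2/r₂ − 1/a_t)] = 1152 m/s.
Δv₂ = v_c2 − v_a = 601.7 m/s.
Total Δv = Δv₁ + Δv₂ = 1446 m/s.

Δv_total ≈ 1450 m/s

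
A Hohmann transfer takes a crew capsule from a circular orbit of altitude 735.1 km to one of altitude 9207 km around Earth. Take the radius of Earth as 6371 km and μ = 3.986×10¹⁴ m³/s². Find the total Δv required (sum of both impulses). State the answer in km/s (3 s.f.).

Δv_total ≈ 2.34 km/s

r₁ = 6371 + 735.1 = 7106.1 km = 7.1061×10⁶ m.
r₂ = 6371 + 9207 = 15578 km = 1.5578×10⁷ m.
Transfer ellipse a_t = (r₁ + r₂)/2 = 1.134×10⁷ m.
At r₁: circular v_c1 = √(μ/r₁) = 7490 m/s; transfer-perigee v_p = √[μ(2/r₁ − 1/a_t)] = 8777 m/s.
Δv₁ = v_p − v_c1 = 1288 m/s.
At r₂: circular v_c2 = √(μ/r₂) = 5058 m/s; transfer-apogee v_a = √[μ(2/r₂ − 1/a_t)] = 4004 m/s.
Δv₂ = v_c2 − v_a = 1055 m/s.
Total Δv = Δv₁ + Δv₂ = 2342 m/s = 2.342 km/s.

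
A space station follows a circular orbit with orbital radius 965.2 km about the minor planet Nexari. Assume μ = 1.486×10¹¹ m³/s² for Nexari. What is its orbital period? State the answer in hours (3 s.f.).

r = 965.2 km = 9.652×10⁵ m.
Kepler's third law: T = 2π√(r³/μ) = 2π√((9.652×10⁵)³ / 1.486×10¹¹).
r³/μ = 6.051×10⁶ s², so T = 2π × 2.460×10³ = 1.546×10⁴ s.
Converting: 1.546×10⁴ s ÷ 3600 = 4.293 hours.

T ≈ 4.29 hours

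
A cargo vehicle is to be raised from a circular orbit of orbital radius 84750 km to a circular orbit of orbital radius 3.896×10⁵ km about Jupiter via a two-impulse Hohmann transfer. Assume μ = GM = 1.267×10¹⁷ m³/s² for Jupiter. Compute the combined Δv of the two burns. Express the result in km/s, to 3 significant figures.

Δv_total ≈ 18.1 km/s

r₁ = 84750 km = 8.475×10⁷ m.
r₂ = 3.896×10⁵ km = 3.896×10⁸ m.
Transfer ellipse a_t = (r₁ + r₂)/2 = 2.372×10⁸ m.
At r₁: circular v_c1 = √(μ/r₁) = 38670 m/s; transfer-perijove v_p = √[μ(2/r₁ − 1/a_t)] = 49560 m/s.
Δv₁ = v_p − v_c1 = 10890 m/s.
At r₂: circular v_c2 = √(μ/r₂) = 18030 m/s; transfer-apojove v_a = √[μ(2/r₂ − 1/a_t)] = 10780 m/s.
Δv₂ = v_c2 − v_a = 7254 m/s.
Total Δv = Δv₁ + Δv₂ = 18140 m/s = 18.14 km/s.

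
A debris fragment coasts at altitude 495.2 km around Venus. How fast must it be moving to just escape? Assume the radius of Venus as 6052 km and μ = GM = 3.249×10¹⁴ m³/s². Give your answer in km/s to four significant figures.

v_esc ≈ 9.962 km/s

r = 6052 + 495.2 = 6547.2 km = 6.5472×10⁶ m.
Escape speed v_esc = √(2μ/r) = √(2 × 3.249×10¹⁴ / 6.547×10⁶) = √(9.925×10⁷) = 9962 m/s.
= 9.962 km/s.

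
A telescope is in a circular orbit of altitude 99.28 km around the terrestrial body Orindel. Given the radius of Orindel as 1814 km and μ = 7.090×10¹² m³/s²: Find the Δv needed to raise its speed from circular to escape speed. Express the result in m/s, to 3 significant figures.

r = 1814 + 99.28 = 1913.3 km = 1.9133×10⁶ m.
Circular speed v_c = √(μ/r) = 1925 m/s.
Escape speed v_esc = √(2μ/r) = √2 × v_c = 2722 m/s.
Δv = v_esc − v_c = 797.4 m/s.

Δv ≈ 797 m/s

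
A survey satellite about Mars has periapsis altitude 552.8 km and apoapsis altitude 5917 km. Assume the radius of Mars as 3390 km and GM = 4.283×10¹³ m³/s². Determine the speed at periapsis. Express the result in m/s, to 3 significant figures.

v ≈ 3910 m/s

r_p = 3390 + 552.8 = 3942.8 km = 3.9428×10⁶ m.
r_a = 3390 + 5917 = 9307.0 km = 9.3070×10⁶ m.
Semi-major axis a = (r_p + r_a)/2 = 6624.9 km = 6.625×10⁶ m.
Vis-viva: v² = μ(2/r − 1/a) = 4.283×10¹³ × (5.073×10⁻⁷ − 1.509×10⁻⁷) = 1.526×10⁷ m²/s².
v = 3906 m/s.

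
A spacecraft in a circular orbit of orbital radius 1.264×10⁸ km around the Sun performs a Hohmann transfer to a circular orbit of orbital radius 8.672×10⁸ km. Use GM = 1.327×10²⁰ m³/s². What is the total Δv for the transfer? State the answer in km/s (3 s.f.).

r₁ = 1.264×10⁸ km = 1.264×10¹¹ m.
r₂ = 8.672×10⁸ km = 8.672×10¹¹ m.
Transfer ellipse a_t = (r₁ + r₂)/2 = 4.968×10¹¹ m.
At r₁: circular v_c1 = √(μ/r₁) = 32400 m/s; transfer-perihelion v_p = √[μ(2/r₁ − 1/a_t)] = 42810 m/s.
Δv₁ = v_p − v_c1 = 10410 m/s.
At r₂: circular v_c2 = √(μ/r₂) = 12370 m/s; transfer-aphelion v_a = √[μ(2/r₂ − 1/a_t)] = 6240 m/s.
Δv₂ = v_c2 − v_a = 6131 m/s.
Total Δv = Δv₁ + Δv₂ = 16540 m/s = 16.54 km/s.

Δv_total ≈ 16.5 km/s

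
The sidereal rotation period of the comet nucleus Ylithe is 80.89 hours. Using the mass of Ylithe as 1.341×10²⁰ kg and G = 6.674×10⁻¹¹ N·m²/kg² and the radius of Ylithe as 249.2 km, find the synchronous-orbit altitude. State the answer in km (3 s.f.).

μ = GM = 6.674×10⁻¹¹ × 1.341×10²⁰ = 8.950×10⁹ m³/s².
T = 80.89 hours = 2.912×10⁵ s.
A synchronous orbit has period T, so by Kepler's third law a = (μT²/4π²)^(1/3).
μT²/4π² = 8.950×10⁹ × (2.912×10⁵)² / 39.48 = 1.922×10¹⁹ m³.
a = 2.679×10⁶ m = 2678.9 km.
Altitude h = a − R = 2678.9 − 249.2 = 2429.7 km.

h_sync ≈ 2430 km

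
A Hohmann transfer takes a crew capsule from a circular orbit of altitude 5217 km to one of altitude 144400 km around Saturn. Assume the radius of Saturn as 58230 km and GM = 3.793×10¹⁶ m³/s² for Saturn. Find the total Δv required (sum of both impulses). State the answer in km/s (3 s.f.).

r₁ = 58230 + 5217 = 63447 km = 6.3447×10⁷ m.
r₂ = 58230 + 144400 = 202630 km = 2.0263×10⁸ m.
Transfer ellipse a_t = (r₁ + r₂)/2 = 1.330×10⁸ m.
At r₁: circular v_c1 = √(μ/r₁) = 24450 m/s; transfer-perikrone v_p = √[μ(2/r₁ − 1/a_t)] = 30180 m/s.
Δv₁ = v_p − v_c1 = 5725 m/s.
At r₂: circular v_c2 = √(μ/r₂) = 13680 m/s; transfer-apokrone v_a = √[μ(2/r₂ − 1/a_t)] = 9448 m/s.
Δv₂ = v_c2 − v_a = 4233 m/s.
Total Δv = Δv₁ + Δv₂ = 9958 m/s = 9.958 km/s.

Δv_total ≈ 9.96 km/s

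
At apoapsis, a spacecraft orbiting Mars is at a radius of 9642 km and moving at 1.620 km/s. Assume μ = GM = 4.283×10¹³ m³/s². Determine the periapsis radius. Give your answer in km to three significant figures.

r_a = 9.642×10⁶ m.
Specific energy ε = v²/2 − μ/r = -3.130×10⁶ J/kg, so a = −μ/(2ε) = 6.842×10⁶ m.
The apsides satisfy r_p + r_a = 2a, so the periapsis radius is 2a − r_a = 4.042×10⁶ m = 4042.5 km.

periapsis radius ≈ 4040 km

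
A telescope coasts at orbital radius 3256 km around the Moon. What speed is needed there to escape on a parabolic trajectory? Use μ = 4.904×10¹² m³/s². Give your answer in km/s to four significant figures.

r = 3256 km = 3.256×10⁶ m.
Escape speed v_esc = √(2μ/r) = √(2 × 4.904×10¹² / 3.256×10⁶) = √(3.012×10⁶) = 1736 m/s.
= 1.736 km/s.

v_esc ≈ 1.736 km/s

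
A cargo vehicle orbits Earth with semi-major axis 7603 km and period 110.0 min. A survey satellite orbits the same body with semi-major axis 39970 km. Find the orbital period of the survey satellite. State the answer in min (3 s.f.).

T₂ ≈ 1330 min

Kepler's third law: T² ∝ a³, so T₂ = T₁ (a₂/a₁)^(3/2).
a₂/a₁ = 5.257, (a₂/a₁)^(3/2) = 12.05.
T₂ = 110.0 × 12.05 = 1326 min.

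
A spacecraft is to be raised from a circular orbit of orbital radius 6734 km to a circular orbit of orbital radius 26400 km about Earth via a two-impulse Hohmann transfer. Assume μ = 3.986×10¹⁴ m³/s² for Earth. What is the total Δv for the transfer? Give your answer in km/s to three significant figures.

r₁ = 6734 km = 6.734×10⁶ m.
r₂ = 26400 km = 2.640×10⁷ m.
Transfer ellipse a_t = (r₁ + r₂)/2 = 1.657×10⁷ m.
At r₁: circular v_c1 = √(μ/r₁) = 7694 m/s; transfer-perigee v_p = √[μ(2/r₁ − 1/a_t)] = 9712 m/s.
Δv₁ = v_p − v_c1 = 2018 m/s.
At r₂: circular v_c2 = √(μ/r₂) = 3886 m/s; transfer-apogee v_a = √[μ(2/r₂ − 1/a_t)] = 2477 m/s.
Δv₂ = v_c2 − v_a = 1408 m/s.
Total Δv = Δv₁ + Δv₂ = 3427 m/s = 3.427 km/s.

Δv_total ≈ 3.43 km/s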